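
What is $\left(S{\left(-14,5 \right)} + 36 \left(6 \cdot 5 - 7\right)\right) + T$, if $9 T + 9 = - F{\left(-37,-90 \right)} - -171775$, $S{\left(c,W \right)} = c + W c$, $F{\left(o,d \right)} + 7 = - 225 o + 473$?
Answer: $\frac{56557}{3} \approx 18852.0$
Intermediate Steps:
$F{\left(o,d \right)} = 466 - 225 o$ ($F{\left(o,d \right)} = -7 - \left(-473 + 225 o\right) = 466 - 225 o$)
$T = \frac{54325}{3}$ ($T = -1 + \frac{- (466 - -8325) - -171775}{9} = -1 + \frac{- (466 + 8325) + 171775}{9} = -1 + \frac{\left(-1\right) 8791 + 171775}{9} = -1 + \frac{-8791 + 171775}{9} = -1 + \frac{1}{9} \cdot 162984 = -1 + \frac{54328}{3} = \frac{54325}{3} \approx 18108.0$)
$\left(S{\left(-14,5 \right)} + 36 \left(6 \cdot 5 - 7\right)\right) + T = \left(- 14 \left(1 + 5\right) + 36 \left(6 \cdot 5 - 7\right)\right) + \frac{54325}{3} = \left(\left(-14\right) 6 + 36 \left(30 - 7\right)\right) + \frac{54325}{3} = \left(-84 + 36 \cdot 23\right) + \frac{54325}{3} = \left(-84 + 828\right) + \frac{54325}{3} = 744 + \frac{54325}{3} = \frac{56557}{3}$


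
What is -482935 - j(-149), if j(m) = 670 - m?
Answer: -483754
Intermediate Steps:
-482935 - j(-149) = -482935 - (670 - 1*(-149)) = -482935 - (670 + 149) = -482935 - 1*819 = -482935 - 819 = -483754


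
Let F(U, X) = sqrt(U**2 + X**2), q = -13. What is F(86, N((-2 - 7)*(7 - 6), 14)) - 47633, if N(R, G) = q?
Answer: -47633 + sqrt(7565) ≈ -47546.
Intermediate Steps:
N(R, G) = -13
F(86, N((-2 - 7)*(7 - 6), 14)) - 47633 = sqrt(86**2 + (-13)**2) - 47633 = sqrt(7396 + 169) - 47633 = sqrt(7565) - 47633 = -47633 + sqrt(7565)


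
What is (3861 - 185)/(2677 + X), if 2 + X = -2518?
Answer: 3676/157 ≈ 23.414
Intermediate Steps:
X = -2520 (X = -2 - 2518 = -2520)
(3861 - 185)/(2677 + X) = (3861 - 185)/(2677 - 2520) = 3676/157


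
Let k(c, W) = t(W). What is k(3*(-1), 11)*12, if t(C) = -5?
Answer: -60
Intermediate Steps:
k(c, W) = -5
k(3*(-1), 11)*12 = -5*12 = -60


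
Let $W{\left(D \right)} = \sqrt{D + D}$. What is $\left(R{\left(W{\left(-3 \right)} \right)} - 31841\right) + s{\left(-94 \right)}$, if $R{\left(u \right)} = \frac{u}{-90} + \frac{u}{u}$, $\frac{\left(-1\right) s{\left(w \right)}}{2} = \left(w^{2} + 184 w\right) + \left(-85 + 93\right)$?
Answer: $-14936 - \frac{i \sqrt{6}}{90} \approx -14936.0 - 0.027217 i$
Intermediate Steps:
$W{\left(D \right)} = \sqrt{2} \sqrt{D}$ ($W{\left(D \right)} = \sqrt{2 D} = \sqrt{2} \sqrt{D}$)
$s{\left(w \right)} = -16 - 368 w - 2 w^{2}$ ($s{\left(w \right)} = - 2 \left(\left(w^{2} + 184 w\right) + \left(-85 + 93\right)\right) = - 2 \left(\left(w^{2} + 184 w\right) + 8\right) = - 2 \left(8 + w^{2} + 184 w\right) = -16 - 368 w - 2 w^{2}$)
$R{\left(u \right)} = 1 - \frac{u}{90}$ ($R{\left(u \right)} = u \left(- \frac{1}{90}\right) + 1 = - \frac{u}{90} + 1 = 1 - \frac{u}{90}$)
$\left(R{\left(W{\left(-3 \right)} \right)} - 31841\right) + s{\left(-94 \right)} = \left(\left(1 - \frac{\sqrt{2} \sqrt{-3}}{90}\right) - 31841\right) - \left(-34576 + 17672\right) = \left(\left(1 - \frac{\sqrt{2} i \sqrt{3}}{90}\right) - 31841\right) - -16904 = \left(\left(1 - \frac{i \sqrt{6}}{90}\right) - 31841\right) - -16904 = \left(\left(1 - \frac{i \sqrt{6}}{90}\right) - 31841\right) + 16904 = \left(-31840 - \frac{i \sqrt{6}}{90}\right) + 16904 = -14936 - \frac{i \sqrt{6}}{90}$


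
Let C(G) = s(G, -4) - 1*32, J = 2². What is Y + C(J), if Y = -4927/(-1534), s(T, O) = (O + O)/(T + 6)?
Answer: -17457/590 ≈ -29.588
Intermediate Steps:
s(T, O) = 2*O/(6 + T) (s(T, O) = (2*O)/(6 + T) = 2*O/(6 + T))
Y = 379/118 (Y = -4927*(-1/1534) = 379/118 ≈ 3.2119)
J = 4
C(G) = -32 - 8/(6 + G) (C(G) = 2*(-4)/(6 + G) - 1*32 = -8/(6 + G) - 32 = -32 - 8/(6 + G))
Y + C(J) = 379/118 + 8*(-25 - 4*4)/(6 + 4) = 379/118 + 8*(-25 - 16)/10 = 379/118 + 8*(⅒)*(-41) = 379/118 - 164/5 = -17457/590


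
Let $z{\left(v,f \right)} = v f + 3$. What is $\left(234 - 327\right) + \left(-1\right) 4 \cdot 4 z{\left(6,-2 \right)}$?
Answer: $51$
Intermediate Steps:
$z{\left(v,f \right)} = 3 + f v$ ($z{\left(v,f \right)} = f v + 3 = 3 + f v$)
$\left(234 - 327\right) + \left(-1\right) 4 \cdot 4 z{\left(6,-2 \right)} = \left(234 - 327\right) + \left(-1\right) 4 \cdot 4 \left(3 - 12\right) = -93 + \left(-4\right) 4 \left(3 - 12\right) = -93 - -144 = -93 + 144 = 51$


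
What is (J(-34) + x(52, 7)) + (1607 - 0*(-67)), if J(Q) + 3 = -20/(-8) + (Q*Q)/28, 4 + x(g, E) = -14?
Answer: 22817/14 ≈ 1629.8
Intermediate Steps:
x(g, E) = -18 (x(g, E) = -4 - 14 = -18)
J(Q) = -½ + Q²/28 (J(Q) = -3 + (-20/(-8) + (Q*Q)/28) = -3 + (-20*(-⅛) + Q²*(1/28)) = -3 + (5/2 + Q²/28) = -½ + Q²/28)
(J(-34) + x(52, 7)) + (1607 - 0*(-67)) = ((-½ + (1/28)*(-34)²) - 18) + (1607 - 0*(-67)) = ((-½ + (1/28)*1156) - 18) + (1607 - 1*0) = ((-½ + 289/7) - 18) + (1607 + 0) = (571/14 - 18) + 1607 = 319/14 + 1607 = 22817/14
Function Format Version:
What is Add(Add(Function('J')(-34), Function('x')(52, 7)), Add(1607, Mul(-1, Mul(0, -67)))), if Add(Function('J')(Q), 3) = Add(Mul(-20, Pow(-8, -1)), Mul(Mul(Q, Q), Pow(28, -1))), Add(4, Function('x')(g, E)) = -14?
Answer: Rational(22817, 14) ≈ 1629.8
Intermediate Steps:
Function('x')(g, E) = -18 (Function('x')(g, E) = Add(-4, -14) = -18)
Function('J')(Q) = Add(Rational(-1, 2), Mul(Rational(1, 28), Pow(Q, 2))) (Function('J')(Q) = Add(-3, Add(Mul(-20, Pow(-8, -1)), Mul(Mul(Q, Q), Pow(28, -1)))) = Add(-3, Add(Mul(-20, Rational(-1, 8)), Mul(Pow(Q, 2), Rational(1, 28)))) = Add(-3, Add(Rational(5, 2), Mul(Rational(1, 28), Pow(Q, 2)))) = Add(Rational(-1, 2), Mul(Rational(1, 28), Pow(Q, 2))))
Add(Add(Function('J')(-34), Function('x')(52, 7)), Add(1607, Mul(-1, Mul(0, -67)))) = Add(Add(Add(Rational(-1, 2), Mul(Rational(1, 28), Pow(-34, 2))), -18), Add(1607, Mul(-1, Mul(0, -67)))) = Add(Add(Add(Rational(-1, 2), Mul(Rational(1, 28), 1156)), -18), Add(1607, Mul(-1, 0))) = Add(Add(Add(Rational(-1, 2), Rational(289, 7)), -18), Add(1607, 0)) = Add(Add(Rational(571, 14), -18), 1607) = Add(Rational(319, 14), 1607) = Rational(22817, 14)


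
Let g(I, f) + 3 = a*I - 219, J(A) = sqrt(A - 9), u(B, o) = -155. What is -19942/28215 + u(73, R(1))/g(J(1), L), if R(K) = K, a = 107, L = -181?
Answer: -919235521/1987408170 + 16585*I*sqrt(2)/70438 ≈ -0.46253 + 0.33298*I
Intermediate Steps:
J(A) = sqrt(-9 + A)
g(I, f) = -222 + 107*I (g(I, f) = -3 + (107*I - 219) = -3 + (-219 + 107*I) = -222 + 107*I)
-19942/28215 + u(73, R(1))/g(J(1), L) = -19942/28215 - 155/(-222 + 107*sqrt(-9 + 1)) = -19942*1/28215 - 155/(-222 + 107*sqrt(-8)) = -19942/28215 - 155/(-222 + 107*(2*I*sqrt(2))) = -19942/28215 - 155/(-222 + 214*I*sqrt(2))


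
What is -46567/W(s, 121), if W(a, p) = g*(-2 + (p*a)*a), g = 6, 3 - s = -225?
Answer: -46567/37740372 ≈ -0.0012339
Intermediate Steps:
s = 228 (s = 3 - 1*(-225) = 3 + 225 = 228)
W(a, p) = -12 + 6*p*a² (W(a, p) = 6*(-2 + (p*a)*a) = 6*(-2 + (a*p)*a) = 6*(-2 + p*a²) = -12 + 6*p*a²)
-46567/W(s, 121) = -46567/(-12 + 6*121*228²) = -46567/(-12 + 6*121*51984) = -46567/(-12 + 37740384) = -46567/37740372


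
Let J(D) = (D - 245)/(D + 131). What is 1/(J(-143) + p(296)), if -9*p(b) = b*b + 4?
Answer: -9/87329 ≈ -0.00010306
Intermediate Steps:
J(D) = (-245 + D)/(131 + D)
p(b) = -4/9 - b²/9 (p(b) = -(b*b + 4)/9 = -(b² + 4)/9 = -(4 + b²)/9 = -4/9 - b²/9)
1/(J(-143) + p(296)) = 1/((-245 - 143)/(131 - 143) + (-4/9 - ⅑*296²)) = 1/(-388/(-12) + (-4/9 - ⅑*87616)) = 1/(-1/12*(-388) + (-4/9 - 87616/9)) = 1/(97/3 - 87620/9) = 1/(-87329/9) = -9/87329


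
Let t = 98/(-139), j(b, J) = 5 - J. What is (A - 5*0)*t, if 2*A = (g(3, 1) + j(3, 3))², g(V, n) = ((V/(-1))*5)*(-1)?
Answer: -14161/139 ≈ -101.88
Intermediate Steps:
g(V, n) = 5*V (g(V, n) = ((V*(-1))*5)*(-1) = (-V*5)*(-1) = -5*V*(-1) = 5*V)
t = -98/139 (t = 98*(-1/139) = -98/139 ≈ -0.70504)
A = 289/2 (A = (5*3 + (5 - 1*3))²/2 = (15 + (5 - 3))²/2 = (15 + 2)²/2 = (½)*17² = (½)*289 = 289/2 ≈ 144.50)
(A - 5*0)*t = (289/2 - 5*0)*(-98/139) = (289/2 + 0)*(-98/139) = (289/2)*(-98/139) = -14161/139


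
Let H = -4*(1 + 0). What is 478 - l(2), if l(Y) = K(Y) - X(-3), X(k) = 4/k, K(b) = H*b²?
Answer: 1478/3 ≈ 492.67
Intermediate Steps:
H = -4 (H = -4*1 = -4)
K(b) = -4*b²
l(Y) = 4/3 - 4*Y² (l(Y) = -4*Y² - 4/(-3) = -4*Y² - 4*(-1)/3 = -4*Y² - 1*(-4/3) = -4*Y² + 4/3 = 4/3 - 4*Y²)
478 - l(2) = 478 - (4/3 - 4*2²) = 478 - (4/3 - 4*4) = 478 - (4/3 - 16) = 478 - 1*(-44/3) = 478 + 44/3 = 1478/3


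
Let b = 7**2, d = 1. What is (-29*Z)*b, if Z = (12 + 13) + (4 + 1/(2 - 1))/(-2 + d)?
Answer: -28420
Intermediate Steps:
b = 49
Z = 20 (Z = (12 + 13) + (4 + 1/(2 - 1))/(-2 + 1) = 25 + (4 + 1/1)/(-1) = 25 + (4 + 1)*(-1) = 25 + 5*(-1) = 25 - 5 = 20)
(-29*Z)*b = -29*20*49 = -580*49 = -28420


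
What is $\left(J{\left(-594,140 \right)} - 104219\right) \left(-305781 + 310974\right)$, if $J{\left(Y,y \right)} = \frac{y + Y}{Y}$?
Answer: $- \frac{17859774832}{33} \approx -5.4121 \cdot 10^{8}$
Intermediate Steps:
$J{\left(Y,y \right)} = \frac{Y + y}{Y}$
$\left(J{\left(-594,140 \right)} - 104219\right) \left(-305781 + 310974\right) = \left(\frac{-594 + 140}{-594} - 104219\right) \left(-305781 + 310974\right) = \left(\left(- \frac{1}{594}\right) \left(-454\right) - 104219\right) 5193 = \left(\frac{227}{297} - 104219\right) 5193 = \left(- \frac{30952816}{297}\right) 5193 = - \frac{17859774832}{33}$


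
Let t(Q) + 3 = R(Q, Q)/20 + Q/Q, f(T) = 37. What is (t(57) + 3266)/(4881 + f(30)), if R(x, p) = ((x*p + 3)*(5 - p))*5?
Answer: -19506/2459 ≈ -7.9325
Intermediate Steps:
R(x, p) = 5*(3 + p*x)*(5 - p) (R(x, p) = ((p*x + 3)*(5 - p))*5 = ((3 + p*x)*(5 - p))*5 = 5*(3 + p*x)*(5 - p))
t(Q) = 7/4 - 3*Q/4 - Q³/4 + 5*Q²/4 (t(Q) = -3 + ((75 - 15*Q - 5*Q*Q² + 25*Q*Q)/20 + Q/Q) = -3 + ((75 - 15*Q - 5*Q³ + 25*Q²)*(1/20) + 1) = -3 + ((15/4 - 3*Q/4 - Q³/4 + 5*Q²/4) + 1) = -3 + (19/4 - 3*Q/4 - Q³/4 + 5*Q²/4) = 7/4 - 3*Q/4 - Q³/4 + 5*Q²/4)
(t(57) + 3266)/(4881 + f(30)) = ((7/4 - ¾*57 - ¼*57³ + (5/4)*57²) + 3266)/(4881 + 37) = ((7/4 - 171/4 - ¼*185193 + (5/4)*3249) + 3266)/4918 = ((7/4 - 171/4 - 185193/4 + 16245/4) + 3266)*(1/4918) = (-42278 + 3266)*(1/4918) = -39012*1/4918 = -19506/2459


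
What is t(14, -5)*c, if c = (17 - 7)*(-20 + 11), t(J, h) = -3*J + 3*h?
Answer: 5130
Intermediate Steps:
c = -90 (c = 10*(-9) = -90)
t(14, -5)*c = (-3*14 + 3*(-5))*(-90) = (-42 - 15)*(-90) = -57*(-90) = 5130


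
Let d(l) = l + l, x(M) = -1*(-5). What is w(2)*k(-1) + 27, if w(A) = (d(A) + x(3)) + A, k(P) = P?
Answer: 16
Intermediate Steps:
x(M) = 5
d(l) = 2*l
w(A) = 5 + 3*A (w(A) = (2*A + 5) + A = (5 + 2*A) + A = 5 + 3*A)
w(2)*k(-1) + 27 = (5 + 3*2)*(-1) + 27 = (5 + 6)*(-1) + 27 = 11*(-1) + 27 = -11 + 27 = 16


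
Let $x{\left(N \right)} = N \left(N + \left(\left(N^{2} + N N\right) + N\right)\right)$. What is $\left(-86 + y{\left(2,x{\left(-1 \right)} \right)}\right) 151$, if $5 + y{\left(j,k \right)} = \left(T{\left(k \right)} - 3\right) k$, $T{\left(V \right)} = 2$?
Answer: $-13741$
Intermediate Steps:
$x{\left(N \right)} = N \left(2 N + 2 N^{2}\right)$ ($x{\left(N \right)} = N \left(N + \left(\left(N^{2} + N^{2}\right) + N\right)\right) = N \left(N + \left(2 N^{2} + N\right)\right) = N \left(N + \left(N + 2 N^{2}\right)\right) = N \left(2 N + 2 N^{2}\right)$)
$y{\left(j,k \right)} = -5 - k$ ($y{\left(j,k \right)} = -5 + \left(2 - 3\right) k = -5 - k$)
$\left(-86 + y{\left(2,x{\left(-1 \right)} \right)}\right) 151 = \left(-86 - \left(5 + 2 \left(-1\right)^{2} \left(1 - 1\right)\right)\right) 151 = \left(-86 - \left(5 + 2 \cdot 1 \cdot 0\right)\right) 151 = \left(-86 - 5\right) 151 = \left(-91\right) 151 = -13741$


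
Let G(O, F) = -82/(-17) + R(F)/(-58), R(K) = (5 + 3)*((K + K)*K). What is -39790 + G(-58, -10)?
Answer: -19627692/493 ≈ -39813.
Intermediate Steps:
R(K) = 16*K² (R(K) = 8*((2*K)*K) = 8*(2*K²) = 16*K²)
G(O, F) = 82/17 - 8*F²/29 (G(O, F) = -82/(-17) + (16*F²)/(-58) = -82*(-1/17) + (16*F²)*(-1/58) = 82/17 - 8*F²/29)
-39790 + G(-58, -10) = -39790 + (82/17 - 8/29*(-10)²) = -39790 + (82/17 - 8/29*100) = -39790 + (82/17 - 800/29) = -39790 - 11222/493 = -19627692/493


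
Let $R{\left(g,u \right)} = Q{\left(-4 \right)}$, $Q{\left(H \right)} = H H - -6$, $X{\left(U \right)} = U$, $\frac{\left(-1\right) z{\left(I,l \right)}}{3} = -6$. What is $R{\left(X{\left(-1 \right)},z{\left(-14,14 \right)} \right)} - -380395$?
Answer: $380417$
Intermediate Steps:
$z{\left(I,l \right)} = 18$ ($z{\left(I,l \right)} = \left(-3\right) \left(-6\right) = 18$)
$Q{\left(H \right)} = 6 + H^{2}$ ($Q{\left(H \right)} = H^{2} + 6 = 6 + H^{2}$)
$R{\left(g,u \right)} = 22$ ($R{\left(g,u \right)} = 6 + \left(-4\right)^{2} = 6 + 16 = 22$)
$R{\left(X{\left(-1 \right)},z{\left(-14,14 \right)} \right)} - -380395 = 22 - -380395 = 22 + 380395 = 380417$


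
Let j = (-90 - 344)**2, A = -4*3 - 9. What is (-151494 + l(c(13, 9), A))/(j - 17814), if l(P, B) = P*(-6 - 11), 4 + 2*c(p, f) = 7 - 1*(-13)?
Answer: -75815/85271 ≈ -0.88911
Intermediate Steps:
c(p, f) = 8 (c(p, f) = -2 + (7 - 1*(-13))/2 = -2 + (7 + 13)/2 = -2 + (1/2)*20 = -2 + 10 = 8)
A = -21 (A = -12 - 9 = -21)
j = 188356 (j = (-434)**2 = 188356)
l(P, B) = -17*P (l(P, B) = P*(-17) = -17*P)
(-151494 + l(c(13, 9), A))/(j - 17814) = (-151494 - 17*8)/(188356 - 17814) = (-151494 - 136)/170542 = -151630*1/170542 = -75815/85271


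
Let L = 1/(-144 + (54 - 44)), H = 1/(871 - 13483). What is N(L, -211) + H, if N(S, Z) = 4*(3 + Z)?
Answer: -10493185/12612 ≈ -832.00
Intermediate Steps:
H = -1/12612 (H = 1/(-12612) = -1/12612 ≈ -7.9290e-5)
L = -1/134 (L = 1/(-144 + 10) = 1/(-134) = -1/134 ≈ -0.0074627)
N(S, Z) = 12 + 4*Z
N(L, -211) + H = (12 + 4*(-211)) - 1/12612 = (12 - 844) - 1/12612 = -832 - 1/12612 = -10493185/12612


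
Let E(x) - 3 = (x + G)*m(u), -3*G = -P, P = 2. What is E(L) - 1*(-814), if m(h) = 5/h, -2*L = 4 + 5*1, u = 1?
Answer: 4787/6 ≈ 797.83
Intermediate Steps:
G = ⅔ (G = -(-1)*2/3 = -⅓*(-2) = ⅔ ≈ 0.66667)
L = -9/2 (L = -(4 + 5*1)/2 = -(4 + 5)/2 = -½*9 = -9/2 ≈ -4.5000)
E(x) = 19/3 + 5*x (E(x) = 3 + (x + ⅔)*(5/1) = 3 + (⅔ + x)*(5*1) = 3 + (⅔ + x)*5 = 3 + (10/3 + 5*x) = 19/3 + 5*x)
E(L) - 1*(-814) = (19/3 + 5*(-9/2)) - 1*(-814) = (19/3 - 45/2) + 814 = -97/6 + 814 = 4787/6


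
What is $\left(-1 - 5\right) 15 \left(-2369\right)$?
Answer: $213210$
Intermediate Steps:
$\left(-1 - 5\right) 15 \left(-2369\right) = \left(-6\right) 15 \left(-2369\right) = \left(-90\right) \left(-2369\right) = 213210$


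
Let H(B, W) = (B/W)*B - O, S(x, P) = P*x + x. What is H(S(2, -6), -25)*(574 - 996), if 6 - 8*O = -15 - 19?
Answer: 3798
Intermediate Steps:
O = 5 (O = ¾ - (-15 - 19)/8 = ¾ - ⅛*(-34) = ¾ + 17/4 = 5)
S(x, P) = x + P*x
H(B, W) = -5 + B²/W (H(B, W) = (B/W)*B - 1*5 = B²/W - 5 = -5 + B²/W)
H(S(2, -6), -25)*(574 - 996) = (-5 + (2*(1 - 6))²/(-25))*(574 - 996) = (-5 + (2*(-5))²*(-1/25))*(-422) = (-5 + (-10)²*(-1/25))*(-422) = (-5 + 100*(-1/25))*(-422) = (-5 - 4)*(-422) = -9*(-422) = 3798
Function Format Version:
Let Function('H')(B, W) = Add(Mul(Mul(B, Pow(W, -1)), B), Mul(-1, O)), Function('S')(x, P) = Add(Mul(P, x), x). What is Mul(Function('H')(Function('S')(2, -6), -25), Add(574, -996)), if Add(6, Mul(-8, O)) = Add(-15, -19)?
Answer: 3798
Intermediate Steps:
O = 5 (O = Add(Rational(3, 4), Mul(Rational(-1, 8), Add(-15, -19))) = Add(Rational(3, 4), Mul(Rational(-1, 8), -34)) = Add(Rational(3, 4), Rational(17, 4)) = 5)
Function('S')(x, P) = Add(x, Mul(P, x))
Function('H')(B, W) = Add(-5, Mul(Pow(B, 2), Pow(W, -1))) (Function('H')(B, W) = Add(Mul(Mul(B, Pow(W, -1)), B), Mul(-1, 5)) = Add(Mul(Pow(B, 2), Pow(W, -1)), -5) = Add(-5, Mul(Pow(B, 2), Pow(W, -1))))
Mul(Function('H')(Function('S')(2, -6), -25), Add(574, -996)) = Mul(Add(-5, Mul(Pow(Mul(2, Add(1, -6)), 2), Pow(-25, -1))), Add(574, -996)) = Mul(Add(-5, Mul(Pow(Mul(2, -5), 2), Rational(-1, 25))), -422) = Mul(Add(-5, Mul(Pow(-10, 2), Rational(-1, 25))), -422) = Mul(Add(-5, Mul(100, Rational(-1, 25))), -422) = Mul(Add(-5, -4), -422) = Mul(-9, -422) = 3798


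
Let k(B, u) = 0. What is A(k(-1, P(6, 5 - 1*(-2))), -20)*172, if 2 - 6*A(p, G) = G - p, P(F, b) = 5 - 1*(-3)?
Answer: 1892/3 ≈ 630.67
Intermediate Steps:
P(F, b) = 8 (P(F, b) = 5 + 3 = 8)
A(p, G) = 1/3 - G/6 + p/6 (A(p, G) = 1/3 - (G - p)/6 = 1/3 + (-G/6 + p/6) = 1/3 - G/6 + p/6)
A(k(-1, P(6, 5 - 1*(-2))), -20)*172 = (1/3 - 1/6*(-20) + (1/6)*0)*172 = (1/3 + 10/3 + 0)*172 = (11/3)*172 = 1892/3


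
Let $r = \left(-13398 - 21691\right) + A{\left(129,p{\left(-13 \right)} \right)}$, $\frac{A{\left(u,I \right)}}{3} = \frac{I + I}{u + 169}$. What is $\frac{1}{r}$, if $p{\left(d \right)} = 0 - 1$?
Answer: $- \frac{149}{5228264} \approx -2.8499 \cdot 10^{-5}$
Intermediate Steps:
$p{\left(d \right)} = -1$ ($p{\left(d \right)} = 0 - 1 = -1$)
$A{\left(u,I \right)} = \frac{6 I}{169 + u}$ ($A{\left(u,I \right)} = 3 \frac{I + I}{u + 169} = 3 \frac{2 I}{169 + u} = \frac{6 I}{169 + u}$)
$r = - \frac{5228264}{149}$ ($r = \left(-13398 - 21691\right) + 6 \left(-1\right) \frac{1}{169 + 129} = -35089 + 6 \left(-1\right) \frac{1}{298} = -35089 - \frac{3}{149} = - \frac{5228264}{149} \approx -35089.0$)
$\frac{1}{r} = \frac{1}{- \frac{5228264}{149}} = - \frac{149}{5228264}$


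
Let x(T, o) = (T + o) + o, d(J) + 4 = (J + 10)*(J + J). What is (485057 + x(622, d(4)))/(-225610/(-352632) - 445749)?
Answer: -12238723260/11227509697 ≈ -1.0901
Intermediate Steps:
d(J) = -4 + 2*J*(10 + J) (d(J) = -4 + (J + 10)*(J + J) = -4 + (10 + J)*(2*J) = -4 + 2*J*(10 + J))
x(T, o) = T + 2*o
(485057 + x(622, d(4)))/(-225610/(-352632) - 445749) = (485057 + (622 + 2*(-4 + 2*4² + 20*4)))/(-225610/(-352632) - 445749) = (485057 + (622 + 2*(-4 + 2*16 + 80)))/(-225610*(-1/352632) - 445749) = (485057 + (622 + 2*(-4 + 32 + 80)))/(16115/25188 - 445749) = (485057 + (622 + 2*108))/(-11227509697/25188) = (485057 + (622 + 216))*(-25188/11227509697) = (485057 + 838)*(-25188/11227509697) = 485895*(-25188/11227509697) = -12238723260/11227509697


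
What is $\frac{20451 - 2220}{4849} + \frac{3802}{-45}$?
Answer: $- \frac{17615503}{218205} \approx -80.729$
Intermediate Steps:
$\frac{20451 - 2220}{4849} + \frac{3802}{-45} = 18231 \cdot \frac{1}{4849} + 3802 \left(- \frac{1}{45}\right) = \frac{18231}{4849} - \frac{3802}{45} = - \frac{17615503}{218205}$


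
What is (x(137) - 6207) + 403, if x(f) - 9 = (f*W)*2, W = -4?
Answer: -6891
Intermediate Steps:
x(f) = 9 - 8*f (x(f) = 9 + (f*(-4))*2 = 9 - 4*f*2 = 9 - 8*f)
(x(137) - 6207) + 403 = ((9 - 8*137) - 6207) + 403 = ((9 - 1096) - 6207) + 403 = (-1087 - 6207) + 403 = -7294 + 403 = -6891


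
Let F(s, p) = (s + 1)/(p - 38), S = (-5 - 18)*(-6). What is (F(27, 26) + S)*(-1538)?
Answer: -625966/3 ≈ -2.0866e+5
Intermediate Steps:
S = 138 (S = -23*(-6) = 138)
F(s, p) = (1 + s)/(-38 + p)
(F(27, 26) + S)*(-1538) = ((1 + 27)/(-38 + 26) + 138)*(-1538) = (28/(-12) + 138)*(-1538) = (-1/12*28 + 138)*(-1538) = (-7/3 + 138)*(-1538) = (407/3)*(-1538) = -625966/3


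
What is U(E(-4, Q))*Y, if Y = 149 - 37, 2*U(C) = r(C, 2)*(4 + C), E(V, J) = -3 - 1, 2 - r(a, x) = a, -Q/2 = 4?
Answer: 0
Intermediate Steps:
Q = -8 (Q = -2*4 = -8)
r(a, x) = 2 - a
E(V, J) = -4
U(C) = (2 - C)*(4 + C)/2 (U(C) = ((2 - C)*(4 + C))/2 = (2 - C)*(4 + C)/2)
Y = 112
U(E(-4, Q))*Y = (4 - 1*(-4) - ½*(-4)²)*112 = (4 + 4 - ½*16)*112 = (4 + 4 - 8)*112 = 0*112 = 0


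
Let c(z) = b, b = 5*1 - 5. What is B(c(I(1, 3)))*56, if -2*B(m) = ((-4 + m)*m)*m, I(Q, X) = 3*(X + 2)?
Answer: 0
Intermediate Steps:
I(Q, X) = 6 + 3*X (I(Q, X) = 3*(2 + X) = 6 + 3*X)
b = 0 (b = 5 - 5 = 0)
c(z) = 0
B(m) = -m²*(-4 + m)/2 (B(m) = -(-4 + m)*m*m/2 = -m*(-4 + m)*m/2 = -m²*(-4 + m)/2)
B(c(I(1, 3)))*56 = ((½)*0²*(4 - 1*0))*56 = ((½)*0*(4 + 0))*56 = ((½)*0*4)*56 = 0*56 = 0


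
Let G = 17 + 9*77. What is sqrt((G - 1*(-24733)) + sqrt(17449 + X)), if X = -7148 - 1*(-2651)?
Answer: sqrt(25443 + 2*sqrt(3238)) ≈ 159.86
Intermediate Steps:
X = -4497 (X = -7148 + 2651 = -4497)
G = 710 (G = 17 + 693 = 710)
sqrt((G - 1*(-24733)) + sqrt(17449 + X)) = sqrt((710 - 1*(-24733)) + sqrt(17449 - 4497)) = sqrt((710 + 24733) + sqrt(12952)) = sqrt(25443 + 2*sqrt(3238))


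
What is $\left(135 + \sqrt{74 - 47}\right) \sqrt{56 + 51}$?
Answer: $3 \sqrt{107} \left(45 + \sqrt{3}\right) \approx 1450.2$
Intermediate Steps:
$\left(135 + \sqrt{74 - 47}\right) \sqrt{56 + 51} = \left(135 + \sqrt{74 - 47}\right) \sqrt{107} = \left(135 + \sqrt{27}\right) \sqrt{107} = \left(135 + 3 \sqrt{3}\right) \sqrt{107} = \sqrt{107} \left(135 + 3 \sqrt{3}\right)$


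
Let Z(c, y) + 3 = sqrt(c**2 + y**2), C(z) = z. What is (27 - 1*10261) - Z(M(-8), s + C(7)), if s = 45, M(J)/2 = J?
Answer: -10231 - 4*sqrt(185) ≈ -10285.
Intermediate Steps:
M(J) = 2*J
Z(c, y) = -3 + sqrt(c**2 + y**2)
(27 - 1*10261) - Z(M(-8), s + C(7)) = (27 - 1*10261) - (-3 + sqrt((2*(-8))**2 + (45 + 7)**2)) = (27 - 10261) - (-3 + sqrt((-16)**2 + 52**2)) = -10234 - (-3 + sqrt(256 + 2704)) = -10234 - (-3 + sqrt(2960)) = -10234 - (-3 + 4*sqrt(185)) = -10234 + (3 - 4*sqrt(185)) = -10231 - 4*sqrt(185)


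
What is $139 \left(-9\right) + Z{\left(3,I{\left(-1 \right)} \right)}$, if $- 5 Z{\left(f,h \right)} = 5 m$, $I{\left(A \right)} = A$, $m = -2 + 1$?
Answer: $-1250$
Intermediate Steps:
$m = -1$
$Z{\left(f,h \right)} = 1$ ($Z{\left(f,h \right)} = - \frac{5 \left(-1\right)}{5} = \left(- \frac{1}{5}\right) \left(-5\right) = 1$)
$139 \left(-9\right) + Z{\left(3,I{\left(-1 \right)} \right)} = 139 \left(-9\right) + 1 = -1251 + 1 = -1250$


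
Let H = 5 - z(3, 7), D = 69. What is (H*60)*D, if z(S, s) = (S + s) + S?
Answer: -33120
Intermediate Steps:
z(S, s) = s + 2*S
H = -8 (H = 5 - (7 + 2*3) = 5 - (7 + 6) = 5 - 1*13 = 5 - 13 = -8)
(H*60)*D = -8*60*69 = -480*69 = -33120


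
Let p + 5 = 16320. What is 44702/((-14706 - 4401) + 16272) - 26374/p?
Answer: -22973812/1321515 ≈ -17.384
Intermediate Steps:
p = 16315 (p = -5 + 16320 = 16315)
44702/((-14706 - 4401) + 16272) - 26374/p = 44702/((-14706 - 4401) + 16272) - 26374/16315 = 44702/(-19107 + 16272) - 26374*1/16315 = 44702/(-2835) - 26374/16315 = 44702*(-1/2835) - 26374/16315 = -6386/405 - 26374/16315 = -22973812/1321515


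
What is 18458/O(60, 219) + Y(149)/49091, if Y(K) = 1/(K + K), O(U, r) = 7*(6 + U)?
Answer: 250486327/6269622 ≈ 39.952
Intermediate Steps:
O(U, r) = 42 + 7*U
Y(K) = 1/(2*K)
18458/O(60, 219) + Y(149)/49091 = 18458/(42 + 7*60) + ((½)/149)/49091 = 18458/(42 + 420) + ((½)*(1/149))*(1/49091) = 18458/462 + (1/298)*(1/49091) = 18458*(1/462) + 1/14629118 = 839/21 + 1/14629118 = 250486327/6269622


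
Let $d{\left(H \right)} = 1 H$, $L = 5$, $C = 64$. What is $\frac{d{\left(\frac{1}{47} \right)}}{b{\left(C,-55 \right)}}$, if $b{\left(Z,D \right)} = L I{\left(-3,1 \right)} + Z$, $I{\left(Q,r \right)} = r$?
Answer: $\frac{1}{3243} \approx 0.00030836$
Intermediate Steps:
$b{\left(Z,D \right)} = 5 + Z$ ($b{\left(Z,D \right)} = 5 \cdot 1 + Z = 5 + Z$)
$d{\left(H \right)} = H$
$\frac{d{\left(\frac{1}{47} \right)}}{b{\left(C,-55 \right)}} = \frac{1}{47 \left(5 + 64\right)} = \frac{1}{47 \cdot 69} = \frac{1}{47} \cdot \frac{1}{69} = \frac{1}{3243}$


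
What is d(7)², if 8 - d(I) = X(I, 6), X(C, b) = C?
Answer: 1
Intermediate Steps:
d(I) = 8 - I
d(7)² = (8 - 1*7)² = (8 - 7)² = 1² = 1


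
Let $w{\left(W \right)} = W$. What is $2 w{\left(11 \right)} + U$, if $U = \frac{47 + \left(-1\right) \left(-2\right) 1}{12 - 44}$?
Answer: $\frac{655}{32} \approx 20.469$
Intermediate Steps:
$U = - \frac{49}{32}$ ($U = \frac{47 + 2 \cdot 1}{-32} = \left(47 + 2\right) \left(- \frac{1}{32}\right) = 49 \left(- \frac{1}{32}\right) = - \frac{49}{32} \approx -1.5313$)
$2 w{\left(11 \right)} + U = 2 \cdot 11 - \frac{49}{32} = 22 - \frac{49}{32} = \frac{655}{32}$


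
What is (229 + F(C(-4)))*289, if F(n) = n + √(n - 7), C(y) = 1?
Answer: 66470 + 289*I*√6 ≈ 66470.0 + 707.9*I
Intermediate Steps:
F(n) = n + √(-7 + n)
(229 + F(C(-4)))*289 = (229 + (1 + √(-7 + 1)))*289 = (229 + (1 + √(-6)))*289 = (229 + (1 + I*√6))*289 = (230 + I*√6)*289 = 66470 + 289*I*√6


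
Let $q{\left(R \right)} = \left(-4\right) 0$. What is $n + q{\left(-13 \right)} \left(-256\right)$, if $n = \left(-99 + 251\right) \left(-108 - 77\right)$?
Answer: $-28120$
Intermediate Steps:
$q{\left(R \right)} = 0$
$n = -28120$ ($n = 152 \left(-185\right) = -28120$)
$n + q{\left(-13 \right)} \left(-256\right) = -28120 + 0 \left(-256\right) = -28120 + 0 = -28120$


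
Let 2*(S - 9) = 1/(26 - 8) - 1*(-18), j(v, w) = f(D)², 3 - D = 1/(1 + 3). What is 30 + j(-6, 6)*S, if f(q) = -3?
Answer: 769/4 ≈ 192.25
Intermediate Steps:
D = 11/4 (D = 3 - 1/(1 + 3) = 3 - 1/4 = 3 - 1*¼ = 3 - ¼ = 11/4 ≈ 2.7500)
j(v, w) = 9 (j(v, w) = (-3)² = 9)
S = 649/36 (S = 9 + (1/(26 - 8) - 1*(-18))/2 = 9 + (1/18 + 18)/2 = 9 + (½)*(325/18) = 9 + 325/36 = 649/36 ≈ 18.028)
30 + j(-6, 6)*S = 30 + 9*(649/36) = 30 + 649/4 = 769/4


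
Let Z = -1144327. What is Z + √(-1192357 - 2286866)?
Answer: -1144327 + I*√3479223 ≈ -1.1443e+6 + 1865.3*I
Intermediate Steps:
Z + √(-1192357 - 2286866) = -1144327 + √(-1192357 - 2286866) = -1144327 + √(-3479223) = -1144327 + I*√3479223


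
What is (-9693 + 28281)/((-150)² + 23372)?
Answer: 4647/11468 ≈ 0.40521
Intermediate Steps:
(-9693 + 28281)/((-150)² + 23372) = 18588/(22500 + 23372) = 18588/45872 = 18588*(1/45872) = 4647/11468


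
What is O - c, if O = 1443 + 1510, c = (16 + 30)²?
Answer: 837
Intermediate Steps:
c = 2116 (c = 46² = 2116)
O = 2953
O - c = 2953 - 1*2116 = 2953 - 2116 = 837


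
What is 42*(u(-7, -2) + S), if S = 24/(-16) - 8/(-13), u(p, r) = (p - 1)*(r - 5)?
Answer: 30093/13 ≈ 2314.8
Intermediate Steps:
u(p, r) = (-1 + p)*(-5 + r)
S = -23/26 (S = 24*(-1/16) - 8*(-1/13) = -3/2 + 8/13 = -23/26 ≈ -0.88461)
42*(u(-7, -2) + S) = 42*((5 - 1*(-2) - 5*(-7) - 7*(-2)) - 23/26) = 42*((5 + 2 + 35 + 14) - 23/26) = 42*(56 - 23/26) = 42*(1433/26) = 30093/13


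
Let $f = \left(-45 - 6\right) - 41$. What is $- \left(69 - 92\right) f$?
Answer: $-2116$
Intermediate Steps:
$f = -92$ ($f = -51 - 41 = -92$)
$- \left(69 - 92\right) f = - \left(69 - 92\right) \left(-92\right) = - \left(-23\right) \left(-92\right) = \left(-1\right) 2116 = -2116$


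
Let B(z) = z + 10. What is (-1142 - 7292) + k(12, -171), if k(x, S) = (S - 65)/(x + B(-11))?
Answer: -93010/11 ≈ -8455.5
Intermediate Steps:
B(z) = 10 + z
k(x, S) = (-65 + S)/(-1 + x) (k(x, S) = (S - 65)/(x + (10 - 11)) = (-65 + S)/(x - 1) = (-65 + S)/(-1 + x))
(-1142 - 7292) + k(12, -171) = (-1142 - 7292) + (-65 - 171)/(-1 + 12) = -8434 - 236/11 = -93010/11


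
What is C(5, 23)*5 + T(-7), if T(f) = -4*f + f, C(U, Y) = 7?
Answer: 56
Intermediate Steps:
T(f) = -3*f
C(5, 23)*5 + T(-7) = 7*5 - 3*(-7) = 35 + 21 = 56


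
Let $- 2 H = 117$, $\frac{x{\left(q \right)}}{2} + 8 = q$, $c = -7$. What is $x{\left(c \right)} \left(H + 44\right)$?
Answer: $435$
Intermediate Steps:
$x{\left(q \right)} = -16 + 2 q$
$H = - \frac{117}{2}$ ($H = \left(- \frac{1}{2}\right) 117 = - \frac{117}{2} \approx -58.5$)
$x{\left(c \right)} \left(H + 44\right) = \left(-16 + 2 \left(-7\right)\right) \left(- \frac{117}{2} + 44\right) = \left(-16 - 14\right) \left(- \frac{29}{2}\right) = \left(-30\right) \left(- \frac{29}{2}\right) = 435$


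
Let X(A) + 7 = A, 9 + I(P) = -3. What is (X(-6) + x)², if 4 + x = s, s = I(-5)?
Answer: 841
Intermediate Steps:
I(P) = -12 (I(P) = -9 - 3 = -12)
X(A) = -7 + A
s = -12
x = -16 (x = -4 - 12 = -16)
(X(-6) + x)² = ((-7 - 6) - 16)² = (-13 - 16)² = (-29)² = 841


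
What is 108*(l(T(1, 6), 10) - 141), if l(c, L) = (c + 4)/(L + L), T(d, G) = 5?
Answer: -75897/5 ≈ -15179.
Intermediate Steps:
l(c, L) = (4 + c)/(2*L) (l(c, L) = (4 + c)/((2*L)) = (4 + c)*(1/(2*L)) = (4 + c)/(2*L))
108*(l(T(1, 6), 10) - 141) = 108*((1/2)*(4 + 5)/10 - 141) = 108*((1/2)*(1/10)*9 - 141) = 108*(9/20 - 141) = 108*(-2811/20) = -75897/5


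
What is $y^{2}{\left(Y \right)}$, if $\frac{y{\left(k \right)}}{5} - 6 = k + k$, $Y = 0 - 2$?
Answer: $100$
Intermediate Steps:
$Y = -2$ ($Y = 0 - 2 = -2$)
$y{\left(k \right)} = 30 + 10 k$ ($y{\left(k \right)} = 30 + 5 \left(k + k\right) = 30 + 5 \cdot 2 k = 30 + 10 k$)
$y^{2}{\left(Y \right)} = \left(30 + 10 \left(-2\right)\right)^{2} = \left(30 - 20\right)^{2} = 10^{2} = 100$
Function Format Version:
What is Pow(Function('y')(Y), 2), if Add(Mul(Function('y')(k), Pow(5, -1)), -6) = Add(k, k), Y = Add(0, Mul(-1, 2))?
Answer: 100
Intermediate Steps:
Y = -2 (Y = Add(0, -2) = -2)
Function('y')(k) = Add(30, Mul(10, k)) (Function('y')(k) = Add(30, Mul(5, Add(k, k))) = Add(30, Mul(5, Mul(2, k))) = Add(30, Mul(10, k)))
Pow(Function('y')(Y), 2) = Pow(Add(30, Mul(10, -2)), 2) = Pow(Add(30, -20), 2) = Pow(10, 2) = 100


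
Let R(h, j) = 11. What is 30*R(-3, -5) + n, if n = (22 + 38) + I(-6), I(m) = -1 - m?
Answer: 395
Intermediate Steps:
n = 65 (n = (22 + 38) + (-1 - 1*(-6)) = 60 + (-1 + 6) = 60 + 5 = 65)
30*R(-3, -5) + n = 30*11 + 65 = 330 + 65 = 395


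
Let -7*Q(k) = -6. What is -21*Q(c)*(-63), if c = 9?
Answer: 1134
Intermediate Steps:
Q(k) = 6/7 (Q(k) = -⅐*(-6) = 6/7)
-21*Q(c)*(-63) = -21*6/7*(-63) = -18*(-63) = 1134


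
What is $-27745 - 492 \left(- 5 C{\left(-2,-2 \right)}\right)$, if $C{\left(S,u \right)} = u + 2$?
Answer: $-27745$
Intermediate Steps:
$C{\left(S,u \right)} = 2 + u$
$-27745 - 492 \left(- 5 C{\left(-2,-2 \right)}\right) = -27745 - 492 \left(- 5 \left(2 - 2\right)\right) = -27745 - 492 \left(\left(-5\right) 0\right) = -27745 - 0 = -27745 + 0 = -27745$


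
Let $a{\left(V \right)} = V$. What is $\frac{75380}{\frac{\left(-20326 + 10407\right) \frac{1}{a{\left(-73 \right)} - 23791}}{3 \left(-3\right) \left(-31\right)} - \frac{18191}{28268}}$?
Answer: $- \frac{3546816074465760}{30209076601} \approx -1.1741 \cdot 10^{5}$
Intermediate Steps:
$\frac{75380}{\frac{\left(-20326 + 10407\right) \frac{1}{a{\left(-73 \right)} - 23791}}{3 \left(-3\right) \left(-31\right)} - \frac{18191}{28268}} = \frac{75380}{\frac{\left(-20326 + 10407\right) \frac{1}{-73 - 23791}}{3 \left(-3\right) \left(-31\right)} - \frac{18191}{28268}} = \frac{75380}{\frac{\left(-9919\right) \frac{1}{-23864}}{\left(-9\right) \left(-31\right)} - \frac{18191}{28268}} = \frac{75380}{\frac{\left(-9919\right) \left(- \frac{1}{23864}\right)}{279} - \frac{18191}{28268}} = \frac{75380}{\frac{9919}{23864} \cdot \frac{1}{279} - \frac{18191}{28268}} = \frac{75380}{\frac{9919}{6658056} - \frac{18191}{28268}} = \frac{75380}{- \frac{30209076601}{47052481752}} = 75380 \left(- \frac{47052481752}{30209076601}\right) = - \frac{3546816074465760}{30209076601}$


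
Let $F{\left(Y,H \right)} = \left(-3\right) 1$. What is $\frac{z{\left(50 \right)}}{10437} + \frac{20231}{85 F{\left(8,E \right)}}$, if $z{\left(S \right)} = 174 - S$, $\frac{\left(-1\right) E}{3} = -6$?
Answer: $- \frac{23457703}{295715} \approx -79.325$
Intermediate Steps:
$E = 18$ ($E = \left(-3\right) \left(-6\right) = 18$)
$F{\left(Y,H \right)} = -3$
$\frac{z{\left(50 \right)}}{10437} + \frac{20231}{85 F{\left(8,E \right)}} = \frac{174 - 50}{10437} + \frac{20231}{85 \left(-3\right)} = \left(174 - 50\right) \frac{1}{10437} + \frac{20231}{-255} = 124 \cdot \frac{1}{10437} + 20231 \left(- \frac{1}{255}\right) = \frac{124}{10437} - \frac{20231}{255} = - \frac{23457703}{295715}$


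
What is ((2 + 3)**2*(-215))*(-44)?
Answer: 236500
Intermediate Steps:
((2 + 3)**2*(-215))*(-44) = (5**2*(-215))*(-44) = (25*(-215))*(-44) = -5375*(-44) = 236500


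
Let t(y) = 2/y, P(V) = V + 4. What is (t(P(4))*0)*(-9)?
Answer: 0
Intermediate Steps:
P(V) = 4 + V
(t(P(4))*0)*(-9) = ((2/(4 + 4))*0)*(-9) = ((2/8)*0)*(-9) = ((2*(⅛))*0)*(-9) = ((¼)*0)*(-9) = 0*(-9) = 0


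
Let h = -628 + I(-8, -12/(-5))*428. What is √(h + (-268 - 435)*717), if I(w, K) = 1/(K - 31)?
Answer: I*√10320486891/143 ≈ 710.42*I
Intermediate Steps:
I(w, K) = 1/(-31 + K)
h = -91944/143 (h = -628 + 428/(-31 - 12/(-5)) = -628 + 428/(-31 - 12*(-⅕)) = -628 + 428/(-31 + 12/5) = -628 + 428/(-143/5) = -628 - 5/143*428 = -628 - 2140/143 = -91944/143 ≈ -642.96)
√(h + (-268 - 435)*717) = √(-91944/143 + (-268 - 435)*717) = √(-91944/143 - 703*717) = √(-91944/143 - 504051) = √(-72171237/143) = I*√10320486891/143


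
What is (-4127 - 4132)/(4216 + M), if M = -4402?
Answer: 2753/62 ≈ 44.403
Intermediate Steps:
(-4127 - 4132)/(4216 + M) = (-4127 - 4132)/(4216 - 4402) = -8259/(-186) = -8259*(-1/186) = 2753/62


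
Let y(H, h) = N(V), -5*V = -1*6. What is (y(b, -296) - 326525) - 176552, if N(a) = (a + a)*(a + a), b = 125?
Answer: -12576781/25 ≈ -5.0307e+5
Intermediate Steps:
V = 6/5 (V = -(-1)*6/5 = -1/5*(-6) = 6/5 ≈ 1.2000)
N(a) = 4*a**2 (N(a) = (2*a)*(2*a) = 4*a**2)
y(H, h) = 144/25 (y(H, h) = 4*(6/5)**2 = 4*(36/25) = 144/25)
(y(b, -296) - 326525) - 176552 = (144/25 - 326525) - 176552 = -8162981/25 - 176552 = -12576781/25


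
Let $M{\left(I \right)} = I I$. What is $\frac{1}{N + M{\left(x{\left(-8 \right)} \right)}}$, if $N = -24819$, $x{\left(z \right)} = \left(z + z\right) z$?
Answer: $- \frac{1}{8435} \approx -0.00011855$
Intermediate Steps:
$x{\left(z \right)} = 2 z^{2}$ ($x{\left(z \right)} = 2 z z = 2 z^{2}$)
$M{\left(I \right)} = I^{2}$
$\frac{1}{N + M{\left(x{\left(-8 \right)} \right)}} = \frac{1}{-24819 + \left(2 \left(-8\right)^{2}\right)^{2}} = \frac{1}{-24819 + \left(2 \cdot 64\right)^{2}} = \frac{1}{-24819 + 128^{2}} = \frac{1}{-24819 + 16384} = \frac{1}{-8435} = - \frac{1}{8435}$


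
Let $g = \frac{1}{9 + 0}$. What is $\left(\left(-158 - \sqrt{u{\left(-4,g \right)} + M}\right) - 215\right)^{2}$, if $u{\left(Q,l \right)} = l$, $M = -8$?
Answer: $\frac{\left(1119 + i \sqrt{71}\right)^{2}}{9} \approx 1.3912 \cdot 10^{5} + 2095.3 i$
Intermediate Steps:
$g = \frac{1}{9} \approx 0.11111$
$\left(\left(-158 - \sqrt{u{\left(-4,g \right)} + M}\right) - 215\right)^{2} = \left(\left(-158 - \sqrt{\frac{1}{9} - 8}\right) - 215\right)^{2} = \left(\left(-158 - \sqrt{- \frac{71}{9}}\right) - 215\right)^{2} = \left(\left(-158 - \frac{i \sqrt{71}}{3}\right) - 215\right)^{2} = \left(-373 - \frac{i \sqrt{71}}{3}\right)^{2}$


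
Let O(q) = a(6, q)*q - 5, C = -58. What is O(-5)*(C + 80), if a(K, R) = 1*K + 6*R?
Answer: 2530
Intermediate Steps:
a(K, R) = K + 6*R
O(q) = -5 + q*(6 + 6*q) (O(q) = (6 + 6*q)*q - 5 = q*(6 + 6*q) - 5 = -5 + q*(6 + 6*q))
O(-5)*(C + 80) = (-5 + 6*(-5)*(1 - 5))*(-58 + 80) = (-5 + 6*(-5)*(-4))*22 = (-5 + 120)*22 = 115*22 = 2530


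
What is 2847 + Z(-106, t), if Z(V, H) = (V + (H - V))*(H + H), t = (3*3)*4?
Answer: 5439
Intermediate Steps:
t = 36 (t = 9*4 = 36)
Z(V, H) = 2*H**2 (Z(V, H) = H*(2*H) = 2*H**2)
2847 + Z(-106, t) = 2847 + 2*36**2 = 2847 + 2*1296 = 2847 + 2592 = 5439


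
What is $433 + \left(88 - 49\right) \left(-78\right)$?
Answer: $-2609$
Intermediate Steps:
$433 + \left(88 - 49\right) \left(-78\right) = 433 + 39 \left(-78\right) = 433 - 3042 = -2609$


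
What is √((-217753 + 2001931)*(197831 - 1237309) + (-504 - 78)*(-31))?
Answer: I*√1854613761042 ≈ 1.3618e+6*I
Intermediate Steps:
√((-217753 + 2001931)*(197831 - 1237309) + (-504 - 78)*(-31)) = √(1784178*(-1039478) - 582*(-31)) = √(-1854613779084 + 18042) = √(-1854613761042) = I*√1854613761042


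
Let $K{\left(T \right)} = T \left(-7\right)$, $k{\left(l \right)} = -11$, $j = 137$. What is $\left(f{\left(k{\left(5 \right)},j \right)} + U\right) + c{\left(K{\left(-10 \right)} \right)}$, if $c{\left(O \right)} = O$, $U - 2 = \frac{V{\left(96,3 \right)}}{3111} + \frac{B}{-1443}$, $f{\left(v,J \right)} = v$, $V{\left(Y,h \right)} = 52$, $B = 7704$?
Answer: $\frac{83315815}{1496391} \approx 55.678$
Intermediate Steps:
$K{\left(T \right)} = - 7 T$
$U = - \frac{4971254}{1496391}$ ($U = 2 + \left(\frac{52}{3111} + \frac{7704}{-1443}\right) = 2 + \left(52 \cdot \frac{1}{3111} + 7704 \left(- \frac{1}{1443}\right)\right) = 2 + \left(\frac{52}{3111} - \frac{2568}{481}\right) = 2 - \frac{7964036}{1496391} = - \frac{4971254}{1496391} \approx -3.3222$)
$\left(f{\left(k{\left(5 \right)},j \right)} + U\right) + c{\left(K{\left(-10 \right)} \right)} = \left(-11 - \frac{4971254}{1496391}\right) - -70 = - \frac{21431555}{1496391} + 70 = \frac{83315815}{1496391}$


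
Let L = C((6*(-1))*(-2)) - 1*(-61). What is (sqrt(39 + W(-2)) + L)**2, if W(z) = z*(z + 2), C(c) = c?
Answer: (73 + sqrt(39))**2 ≈ 6279.8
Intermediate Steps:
W(z) = z*(2 + z)
L = 73 (L = (6*(-1))*(-2) - 1*(-61) = -6*(-2) + 61 = 12 + 61 = 73)
(sqrt(39 + W(-2)) + L)**2 = (sqrt(39 - 2*(2 - 2)) + 73)**2 = (sqrt(39 - 2*0) + 73)**2 = (sqrt(39 + 0) + 73)**2 = (sqrt(39) + 73)**2 = (73 + sqrt(39))**2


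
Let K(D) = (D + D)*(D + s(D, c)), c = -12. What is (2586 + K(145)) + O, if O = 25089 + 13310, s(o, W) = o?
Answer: 125085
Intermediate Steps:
K(D) = 4*D² (K(D) = (D + D)*(D + D) = (2*D)*(2*D) = 4*D²)
O = 38399
(2586 + K(145)) + O = (2586 + 4*145²) + 38399 = (2586 + 4*21025) + 38399 = (2586 + 84100) + 38399 = 86686 + 38399 = 125085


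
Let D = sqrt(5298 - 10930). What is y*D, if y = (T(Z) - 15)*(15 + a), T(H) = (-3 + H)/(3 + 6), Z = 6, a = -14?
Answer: -704*I*sqrt(22)/3 ≈ -1100.7*I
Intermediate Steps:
T(H) = -1/3 + H/9 (T(H) = (-3 + H)/9 = (-3 + H)*(1/9) = -1/3 + H/9)
y = -44/3 (y = ((-1/3 + (1/9)*6) - 15)*(15 - 14) = ((-1/3 + 2/3) - 15)*1 = (1/3 - 15)*1 = -44/3*1 = -44/3 ≈ -14.667)
D = 16*I*sqrt(22) (D = sqrt(-5632) = 16*I*sqrt(22) ≈ 75.047*I)
y*D = -704*I*sqrt(22)/3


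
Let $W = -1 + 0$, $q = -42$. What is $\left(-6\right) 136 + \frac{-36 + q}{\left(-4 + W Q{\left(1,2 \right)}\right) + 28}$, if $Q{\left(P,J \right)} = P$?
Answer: $- \frac{18846}{23} \approx -819.39$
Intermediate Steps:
$W = -1$
$\left(-6\right) 136 + \frac{-36 + q}{\left(-4 + W Q{\left(1,2 \right)}\right) + 28} = \left(-6\right) 136 + \frac{-36 - 42}{\left(-4 - 1\right) + 28} = -816 - \frac{78}{\left(-4 - 1\right) + 28} = -816 - \frac{78}{-5 + 28} = -816 - \frac{78}{23} = - \frac{18846}{23}$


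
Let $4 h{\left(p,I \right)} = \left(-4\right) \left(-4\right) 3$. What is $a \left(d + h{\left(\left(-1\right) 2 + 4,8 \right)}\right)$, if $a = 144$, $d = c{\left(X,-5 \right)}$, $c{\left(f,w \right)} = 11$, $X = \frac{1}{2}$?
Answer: $3312$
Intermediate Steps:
$X = \frac{1}{2} \approx 0.5$
$d = 11$
$h{\left(p,I \right)} = 12$ ($h{\left(p,I \right)} = \frac{\left(-4\right) \left(-4\right) 3}{4} = \frac{16 \cdot 3}{4} = \frac{1}{4} \cdot 48 = 12$)
$a \left(d + h{\left(\left(-1\right) 2 + 4,8 \right)}\right) = 144 \left(11 + 12\right) = 144 \cdot 23 = 3312$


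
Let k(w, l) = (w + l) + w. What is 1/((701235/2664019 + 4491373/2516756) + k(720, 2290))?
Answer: 6704685802364/25022207983219467 ≈ 0.00026795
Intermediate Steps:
k(w, l) = l + 2*w (k(w, l) = (l + w) + w = l + 2*w)
1/((701235/2664019 + 4491373/2516756) + k(720, 2290)) = 1/((701235/2664019 + 4491373/2516756) + (2290 + 2*720)) = 1/((701235*(1/2664019) + 4491373*(1/2516756)) + (2290 + 1440)) = 1/((701235/2664019 + 4491373/2516756) + 3730) = 1/(13729940401747/6704685802364 + 3730) = 1/(25022207983219467/6704685802364) = 6704685802364/25022207983219467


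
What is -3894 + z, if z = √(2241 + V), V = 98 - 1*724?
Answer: -3894 + √1615 ≈ -3853.8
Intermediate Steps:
V = -626 (V = 98 - 724 = -626)
z = √1615 (z = √(2241 - 626) = √1615 ≈ 40.187)
-3894 + z = -3894 + √1615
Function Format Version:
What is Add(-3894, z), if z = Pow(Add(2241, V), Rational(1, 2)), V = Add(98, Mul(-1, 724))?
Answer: Add(-3894, Pow(1615, Rational(1, 2))) ≈ -3853.8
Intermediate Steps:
V = -626 (V = Add(98, -724) = -626)
z = Pow(1615, Rational(1, 2)) (z = Pow(Add(2241, -626), Rational(1, 2)) = Pow(1615, Rational(1, 2)) ≈ 40.187)
Add(-3894, z) = Add(-3894, Pow(1615, Rational(1, 2)))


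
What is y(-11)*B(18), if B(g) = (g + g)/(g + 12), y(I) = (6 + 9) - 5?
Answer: 12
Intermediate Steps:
y(I) = 10 (y(I) = 15 - 5 = 10)
B(g) = 2*g/(12 + g) (B(g) = (2*g)/(12 + g) = 2*g/(12 + g))
y(-11)*B(18) = 10*(2*18/(12 + 18)) = 10*(2*18/30) = 10*(2*18*(1/30)) = 10*(6/5) = 12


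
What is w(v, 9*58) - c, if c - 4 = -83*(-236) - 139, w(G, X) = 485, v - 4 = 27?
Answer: -18968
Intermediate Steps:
v = 31 (v = 4 + 27 = 31)
c = 19453 (c = 4 + (-83*(-236) - 139) = 4 + (19588 - 139) = 4 + 19449 = 19453)
w(v, 9*58) - c = 485 - 1*19453 = 485 - 19453 = -18968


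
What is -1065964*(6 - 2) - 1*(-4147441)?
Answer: -116415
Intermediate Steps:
-1065964*(6 - 2) - 1*(-4147441) = -1065964*4 + 4147441 = -4263856 + 4147441 = -116415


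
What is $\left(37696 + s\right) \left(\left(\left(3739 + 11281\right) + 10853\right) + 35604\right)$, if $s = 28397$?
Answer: $4063199361$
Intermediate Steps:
$\left(37696 + s\right) \left(\left(\left(3739 + 11281\right) + 10853\right) + 35604\right) = \left(37696 + 28397\right) \left(\left(\left(3739 + 11281\right) + 10853\right) + 35604\right) = 66093 \left(\left(15020 + 10853\right) + 35604\right) = 66093 \left(25873 + 35604\right) = 66093 \cdot 61477 = 4063199361$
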